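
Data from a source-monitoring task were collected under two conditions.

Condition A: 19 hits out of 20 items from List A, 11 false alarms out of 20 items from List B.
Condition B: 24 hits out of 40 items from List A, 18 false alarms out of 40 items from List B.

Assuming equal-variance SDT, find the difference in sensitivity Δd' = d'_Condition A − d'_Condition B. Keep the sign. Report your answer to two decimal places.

Δd' = 1.14

Condition A: z(0.9500) = 1.645, z(0.5500) = 0.126, d' = 1.519
Condition B: z(0.6000) = 0.253, z(0.4500) = -0.126, d' = 0.379
Δd' = d'_Condition A − d'_Condition B = 1.519 − 0.379 = 1.140
Condition A has the higher sensitivity.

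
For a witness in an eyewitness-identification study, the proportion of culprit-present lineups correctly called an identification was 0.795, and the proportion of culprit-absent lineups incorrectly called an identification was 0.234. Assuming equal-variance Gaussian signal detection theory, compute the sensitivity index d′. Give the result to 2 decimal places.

Φ⁻¹(H) = 0.824
Φ⁻¹(FA) = -0.726
d' = z(H) − z(FA) = 0.824 − (-0.726) = 1.550

d′ = 1.55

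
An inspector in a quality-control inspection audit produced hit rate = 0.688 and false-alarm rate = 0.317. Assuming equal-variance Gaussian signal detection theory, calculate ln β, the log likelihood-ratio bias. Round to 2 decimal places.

Φ⁻¹(0.688) = 0.490, Φ⁻¹(0.317) = -0.476
ln β = −½·[z(H)² − z(FA)²] = −0.5 × (0.240 − 0.227) = -0.0065

ln β = -0.01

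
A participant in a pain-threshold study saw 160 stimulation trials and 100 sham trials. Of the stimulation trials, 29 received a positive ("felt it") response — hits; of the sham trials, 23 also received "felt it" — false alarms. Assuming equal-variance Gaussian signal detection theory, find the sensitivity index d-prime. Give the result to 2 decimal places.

d-prime = -0.17

H = 29/160 = 0.1812
FA = 23/100 = 0.2300
Φ⁻¹(H) = Φ⁻¹(0.1812) = -0.911
Φ⁻¹(FA) = Φ⁻¹(0.2300) = -0.739
d' = z(H) − z(FA) = -0.911 − (-0.739) = -0.172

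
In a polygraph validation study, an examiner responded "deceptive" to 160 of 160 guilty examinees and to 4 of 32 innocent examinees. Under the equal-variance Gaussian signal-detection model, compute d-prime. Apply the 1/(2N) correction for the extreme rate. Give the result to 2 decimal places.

d-prime = 3.88

The hit rate is 160/160 = 1, so apply the 1/(2N) correction: H → 1 − 1/(2·160) = 0.99687.
z(H) = z(0.99687) = 2.734
z(FA) = z(0.12500) = -1.150
d' = 2.734 − (-1.150) = 3.884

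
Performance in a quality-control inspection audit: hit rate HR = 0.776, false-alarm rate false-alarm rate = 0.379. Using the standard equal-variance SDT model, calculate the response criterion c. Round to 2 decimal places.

z(0.776) = 0.759, z(0.379) = -0.308
c = −½·[z(H) + z(FA)] = −0.5 × (0.759 + (-0.308)) = -0.2255
c < 0: the inspector has a liberal response bias.

c = -0.23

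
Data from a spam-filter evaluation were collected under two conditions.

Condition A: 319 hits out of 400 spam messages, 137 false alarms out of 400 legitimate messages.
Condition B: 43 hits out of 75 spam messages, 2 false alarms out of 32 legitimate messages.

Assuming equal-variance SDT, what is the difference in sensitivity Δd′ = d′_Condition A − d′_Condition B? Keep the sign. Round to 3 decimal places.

Δd′ = -0.481

Condition A: z(0.7975) = 0.8327, z(0.3425) = -0.4056, d' = 1.2383
Condition B: z(0.5733) = 0.1848, z(0.0625) = -1.5341, d' = 1.7189
Δd' = d'_Condition A − d'_Condition B = 1.2383 − 1.7189 = -0.4806
Condition B has the higher sensitivity.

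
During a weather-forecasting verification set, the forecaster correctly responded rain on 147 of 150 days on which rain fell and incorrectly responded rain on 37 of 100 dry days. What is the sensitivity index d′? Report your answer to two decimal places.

H = 147/150 = 0.9800
FA = 37/100 = 0.3700
z(H) = z(0.9800) = 2.0537
z(FA) = z(0.3700) = -0.3319
d' = z(H) − z(FA) = 2.0537 − (-0.3319) = 2.3856

d′ = 2.39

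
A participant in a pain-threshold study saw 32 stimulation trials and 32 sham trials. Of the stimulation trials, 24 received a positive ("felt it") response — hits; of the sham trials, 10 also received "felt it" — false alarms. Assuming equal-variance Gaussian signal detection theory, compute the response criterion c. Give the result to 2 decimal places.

H = 24/32 = 0.7500
FA = 10/32 = 0.3125
Φ⁻¹(H) = Φ⁻¹(0.7500) = 0.674
Φ⁻¹(FA) = Φ⁻¹(0.3125) = -0.489
c = −½·[z(H) + z(FA)] = −0.5 × (0.674 + (-0.489)) = -0.0925
c < 0: the participant has a liberal response bias.

c = -0.09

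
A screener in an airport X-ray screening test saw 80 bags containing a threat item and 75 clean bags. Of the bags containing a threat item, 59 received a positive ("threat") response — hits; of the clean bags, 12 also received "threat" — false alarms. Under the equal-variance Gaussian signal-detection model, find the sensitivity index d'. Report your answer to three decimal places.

d' = 1.630

H = 59/80 = 0.7375
FA = 12/75 = 0.1600
z(0.7375) = 0.6357, z(0.1600) = -0.9945
d' = z(H) − z(FA) = 0.6357 − (-0.9945) = 1.6302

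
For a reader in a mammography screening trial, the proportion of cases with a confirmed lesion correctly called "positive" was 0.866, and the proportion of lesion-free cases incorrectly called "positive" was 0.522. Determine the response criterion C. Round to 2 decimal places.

z(0.866) = 1.1077, z(0.522) = 0.0552
c = −½·[z(H) + z(FA)] = −0.5 × (1.1077 + 0.0552) = -0.58145

C = -0.58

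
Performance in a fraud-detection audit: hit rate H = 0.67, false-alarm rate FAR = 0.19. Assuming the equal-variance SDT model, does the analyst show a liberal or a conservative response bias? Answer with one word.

conservative

z(H) = 0.440, z(FA) = -0.878
c = −½·(z(H) + z(FA)) = 0.219
c > 0 → conservative criterion (biased toward responding “no”).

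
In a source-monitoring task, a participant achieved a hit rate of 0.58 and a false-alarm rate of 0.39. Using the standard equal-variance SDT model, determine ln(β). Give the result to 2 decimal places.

ln β = 0.02

z(H) = 0.202
z(FA) = -0.279
ln β = −½·[z(H)² − z(FA)²] = −0.5 × (0.041 − 0.078) = 0.0185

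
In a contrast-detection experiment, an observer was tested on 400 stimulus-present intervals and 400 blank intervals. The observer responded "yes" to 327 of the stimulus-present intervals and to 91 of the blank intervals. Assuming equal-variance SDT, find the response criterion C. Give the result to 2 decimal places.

H = 327/400 = 0.8175
FA = 91/400 = 0.2275
Φ⁻¹(0.8175) = 0.9059, Φ⁻¹(0.2275) = -0.7471
c = −½·[z(H) + z(FA)] = −0.5 × (0.9059 + (-0.7471)) = -0.0794

C = -0.08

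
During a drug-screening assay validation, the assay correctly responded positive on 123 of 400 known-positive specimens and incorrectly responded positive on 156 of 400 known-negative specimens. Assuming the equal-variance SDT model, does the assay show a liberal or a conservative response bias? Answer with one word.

conservative

z(H) = -0.503, z(FA) = -0.279
c = −½·(z(H) + z(FA)) = 0.391
c > 0 → conservative criterion (biased toward responding “no”).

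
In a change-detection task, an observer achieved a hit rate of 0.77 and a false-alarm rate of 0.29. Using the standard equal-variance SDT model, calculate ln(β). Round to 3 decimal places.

ln β = -0.120

z(H) = z(0.77) = 0.7388
z(FA) = z(0.29) = -0.5534
ln β = −½·[z(H)² − z(FA)²] = −0.5 × (0.5458 − 0.3063) = -0.11975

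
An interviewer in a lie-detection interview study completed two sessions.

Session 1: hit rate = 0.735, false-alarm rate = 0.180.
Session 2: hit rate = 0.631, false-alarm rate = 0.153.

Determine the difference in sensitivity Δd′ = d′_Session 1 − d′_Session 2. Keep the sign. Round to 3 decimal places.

Δd′ = 0.185

Session 1: z(0.735) = 0.6280, z(0.180) = -0.9154, d' = 1.5434
Session 2: z(0.631) = 0.3345, z(0.153) = -1.0237, d' = 1.3582
Δd' = d'_Session 1 − d'_Session 2 = 1.5434 − 1.3582 = 0.1852
Session 1 has the higher sensitivity.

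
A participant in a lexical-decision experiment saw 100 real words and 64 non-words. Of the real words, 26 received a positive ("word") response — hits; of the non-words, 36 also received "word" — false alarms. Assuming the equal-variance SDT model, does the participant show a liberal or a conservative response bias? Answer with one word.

conservative

z(H) = -0.643, z(FA) = 0.157
c = −½·(z(H) + z(FA)) = 0.243
c > 0 → conservative criterion (biased toward responding “no”).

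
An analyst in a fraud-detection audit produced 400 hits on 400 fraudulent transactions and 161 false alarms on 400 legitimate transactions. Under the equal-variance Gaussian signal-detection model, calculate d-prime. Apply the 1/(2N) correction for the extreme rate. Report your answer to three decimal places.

d-prime = 3.270

The hit rate is 400/400 = 1, so apply the 1/(2N) correction: H → 1 − 1/(2·400) = 0.99875.
z(H) = z(0.99875) = 3.0233
z(FA) = z(0.40250) = -0.2469
d' = 3.0233 − (-0.2469) = 3.2702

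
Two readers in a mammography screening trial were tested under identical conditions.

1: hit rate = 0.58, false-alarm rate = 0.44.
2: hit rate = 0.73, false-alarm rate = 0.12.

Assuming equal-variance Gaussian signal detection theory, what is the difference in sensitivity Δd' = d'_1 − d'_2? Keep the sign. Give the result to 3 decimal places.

1: z(0.58) = 0.2019, z(0.44) = -0.1510, d' = 0.3529
2: z(0.73) = 0.6128, z(0.12) = -1.1750, d' = 1.7878
Δd' = d'_1 − d'_2 = 0.3529 − 1.7878 = -1.4349
2 has the higher sensitivity.

Δd' = -1.435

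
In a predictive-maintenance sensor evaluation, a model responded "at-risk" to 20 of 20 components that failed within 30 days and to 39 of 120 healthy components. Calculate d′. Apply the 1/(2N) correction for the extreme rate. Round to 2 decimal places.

The hit rate is 20/20 = 1, so apply the 1/(2N) correction: H → 1 − 1/(2·20) = 0.97500.
z(H) = z(0.97500) = 1.960
z(FA) = z(0.32500) = -0.454
d' = 1.960 − (-0.454) = 2.414

d′ = 2.41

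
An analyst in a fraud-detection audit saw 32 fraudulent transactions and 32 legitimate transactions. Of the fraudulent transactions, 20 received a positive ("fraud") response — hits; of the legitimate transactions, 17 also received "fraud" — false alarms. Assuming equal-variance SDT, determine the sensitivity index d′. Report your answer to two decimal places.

H = 20/32 = 0.6250
FA = 17/32 = 0.5312
z(H) = z(0.6250) = 0.3186
z(FA) = z(0.5312) = 0.0783
d' = z(H) − z(FA) = 0.3186 − 0.0783 = 0.2403

d′ = 0.24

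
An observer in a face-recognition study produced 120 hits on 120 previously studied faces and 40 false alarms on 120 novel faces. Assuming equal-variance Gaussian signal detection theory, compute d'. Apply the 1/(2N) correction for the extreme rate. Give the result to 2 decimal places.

The hit rate is 120/120 = 1, so apply the 1/(2N) correction: H → 1 − 1/(2·120) = 0.99583.
z(H) = z(0.99583) = 2.638
z(FA) = z(0.33333) = -0.431
d' = 2.638 − (-0.431) = 3.069

d' = 3.07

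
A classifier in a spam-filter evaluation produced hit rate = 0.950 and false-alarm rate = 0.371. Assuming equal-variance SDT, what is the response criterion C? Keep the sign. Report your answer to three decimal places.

z(H) = 1.6449
z(FA) = -0.3292
c = −½·[z(H) + z(FA)] = −0.5 × (1.6449 + (-0.3292)) = -0.65785
c < 0: the classifier has a liberal response bias.

C = -0.658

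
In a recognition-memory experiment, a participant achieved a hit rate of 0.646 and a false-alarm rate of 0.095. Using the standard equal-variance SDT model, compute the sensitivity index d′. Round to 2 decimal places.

Φ⁻¹(H) = Φ⁻¹(0.646) = 0.3745
Φ⁻¹(FA) = Φ⁻¹(0.095) = -1.3106
d' = z(H) − z(FA) = 0.3745 − (-1.3106) = 1.6851

d′ = 1.69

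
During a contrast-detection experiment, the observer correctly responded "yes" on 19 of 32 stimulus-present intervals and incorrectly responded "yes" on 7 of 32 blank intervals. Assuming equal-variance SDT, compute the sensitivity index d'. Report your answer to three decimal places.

d' = 1.014

H = 19/32 = 0.5938
FA = 7/32 = 0.2188
z(H) = 0.2373
z(FA) = -0.7763
d' = z(H) − z(FA) = 0.2373 − (-0.7763) = 1.0136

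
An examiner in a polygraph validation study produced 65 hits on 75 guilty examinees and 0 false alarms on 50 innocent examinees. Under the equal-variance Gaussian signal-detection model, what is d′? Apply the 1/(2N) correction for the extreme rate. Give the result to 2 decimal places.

d′ = 3.44

The false-alarm rate is 0/50 = 0, so apply the 1/(2N) correction: FA → 1/(2·50) = 0.01000.
z(H) = z(0.86667) = 1.111
z(FA) = z(0.01000) = -2.326
d' = 1.111 − (-2.326) = 3.437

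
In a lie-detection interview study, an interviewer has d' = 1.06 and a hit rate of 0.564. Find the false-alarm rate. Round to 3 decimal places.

false-alarm rate = 0.184

z(hit rate) = z(0.564) = 0.1611
z(FA) = z(H) − d' = 0.1611 − 1.06 = -0.8989
false-alarm rate = Φ(-0.8989) = 0.1844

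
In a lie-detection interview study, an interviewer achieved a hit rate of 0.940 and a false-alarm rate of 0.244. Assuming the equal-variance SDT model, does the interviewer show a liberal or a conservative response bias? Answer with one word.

liberal

z(H) = 1.555, z(FA) = -0.693
c = −½·(z(H) + z(FA)) = -0.431
c < 0 → liberal criterion (biased toward responding “yes”).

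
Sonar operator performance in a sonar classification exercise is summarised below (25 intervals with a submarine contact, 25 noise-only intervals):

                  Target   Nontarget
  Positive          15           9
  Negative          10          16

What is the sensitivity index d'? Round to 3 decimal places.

d' = 0.612

H = 15/25 = 0.6000
FA = 9/25 = 0.3600
Φ⁻¹(0.6000) = 0.2533, Φ⁻¹(0.3600) = -0.3585
d' = z(H) − z(FA) = 0.2533 − (-0.3585) = 0.6118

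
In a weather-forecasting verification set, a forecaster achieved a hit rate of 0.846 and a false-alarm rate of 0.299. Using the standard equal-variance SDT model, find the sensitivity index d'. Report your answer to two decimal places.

d' = 1.55

Φ⁻¹(0.846) = 1.0194, Φ⁻¹(0.299) = -0.5273
d' = z(H) − z(FA) = 1.0194 − (-0.5273) = 1.5467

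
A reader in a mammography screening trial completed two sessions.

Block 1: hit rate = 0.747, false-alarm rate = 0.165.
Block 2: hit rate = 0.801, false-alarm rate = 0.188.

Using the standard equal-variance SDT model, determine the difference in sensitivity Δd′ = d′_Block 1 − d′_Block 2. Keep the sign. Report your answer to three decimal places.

Block 1: z(0.747) = 0.6651, z(0.165) = -0.9741, d' = 1.6392
Block 2: z(0.801) = 0.8452, z(0.188) = -0.8853, d' = 1.7305
Δd' = d'_Block 1 − d'_Block 2 = 1.6392 − 1.7305 = -0.0913
Block 2 has the higher sensitivity.

Δd′ = -0.091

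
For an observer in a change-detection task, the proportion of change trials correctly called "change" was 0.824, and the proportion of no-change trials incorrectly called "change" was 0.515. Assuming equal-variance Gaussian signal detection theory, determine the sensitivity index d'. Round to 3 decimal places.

d' = 0.893

Φ⁻¹(H) = Φ⁻¹(0.824) = 0.9307
Φ⁻¹(FA) = Φ⁻¹(0.515) = 0.0376
d' = z(H) − z(FA) = 0.9307 − 0.0376 = 0.8931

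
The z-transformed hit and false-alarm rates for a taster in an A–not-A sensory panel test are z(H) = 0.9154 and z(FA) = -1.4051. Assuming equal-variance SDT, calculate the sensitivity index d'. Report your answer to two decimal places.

d' = z(H) − z(FA) = 0.9154 − (-1.4051) = 2.3205

d' = 2.32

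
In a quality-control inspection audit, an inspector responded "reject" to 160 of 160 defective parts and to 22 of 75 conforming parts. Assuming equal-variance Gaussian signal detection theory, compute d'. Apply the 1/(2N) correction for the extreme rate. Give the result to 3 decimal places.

d' = 3.278

The hit rate is 160/160 = 1, so apply the 1/(2N) correction: H → 1 − 1/(2·160) = 0.99687.
z(H) = z(0.99687) = 2.7338
z(FA) = z(0.29333) = -0.5437
d' = 2.7338 − (-0.5437) = 3.2775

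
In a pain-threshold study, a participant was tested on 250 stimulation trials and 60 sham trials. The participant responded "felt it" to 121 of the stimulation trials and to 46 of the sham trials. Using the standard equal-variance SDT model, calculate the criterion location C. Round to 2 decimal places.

H = 121/250 = 0.4840
FA = 46/60 = 0.7667
z(H) = z(0.4840) = -0.040
z(FA) = z(0.7667) = 0.728
c = −½·[z(H) + z(FA)] = −0.5 × (-0.040 + 0.728) = -0.344

C = -0.34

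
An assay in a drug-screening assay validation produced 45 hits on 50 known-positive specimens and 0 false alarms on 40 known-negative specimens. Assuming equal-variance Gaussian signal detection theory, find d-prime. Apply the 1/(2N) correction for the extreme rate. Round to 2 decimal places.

The false-alarm rate is 0/40 = 0, so apply the 1/(2N) correction: FA → 1/(2·40) = 0.01250.
z(H) = z(0.90000) = 1.282
z(FA) = z(0.01250) = -2.241
d' = 1.282 − (-2.241) = 3.523

d-prime = 3.52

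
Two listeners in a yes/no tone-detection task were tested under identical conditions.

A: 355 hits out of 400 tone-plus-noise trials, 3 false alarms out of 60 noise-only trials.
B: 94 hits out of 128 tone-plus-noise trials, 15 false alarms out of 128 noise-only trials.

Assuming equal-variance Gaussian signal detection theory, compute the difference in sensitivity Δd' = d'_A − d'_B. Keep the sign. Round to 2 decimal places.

A: z(0.8875) = 1.213, z(0.0500) = -1.645, d' = 2.858
B: z(0.7344) = 0.626, z(0.1172) = -1.189, d' = 1.815
Δd' = d'_A − d'_B = 2.858 − 1.815 = 1.043
A has the higher sensitivity.

Δd' = 1.04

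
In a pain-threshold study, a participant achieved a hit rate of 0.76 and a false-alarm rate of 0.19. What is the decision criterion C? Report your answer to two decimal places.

Φ⁻¹(H) = Φ⁻¹(0.76) = 0.706
Φ⁻¹(FA) = Φ⁻¹(0.19) = -0.878
c = −½·[z(H) + z(FA)] = −0.5 × (0.706 + (-0.878)) = 0.086
c > 0: the participant has a conservative response bias.

C = 0.09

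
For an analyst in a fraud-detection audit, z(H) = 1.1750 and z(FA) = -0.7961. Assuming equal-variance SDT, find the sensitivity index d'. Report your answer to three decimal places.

d' = 1.971

d' = z(H) − z(FA) = 1.1750 − (-0.7961) = 1.9711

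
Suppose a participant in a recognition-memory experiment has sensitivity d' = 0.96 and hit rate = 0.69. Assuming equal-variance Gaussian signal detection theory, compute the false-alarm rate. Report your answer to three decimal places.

false-alarm rate = 0.321

z(hit rate) = z(0.69) = 0.4959
z(FA) = z(H) − d' = 0.4959 − 0.96 = -0.4641
false-alarm rate = Φ(-0.4641) = 0.3213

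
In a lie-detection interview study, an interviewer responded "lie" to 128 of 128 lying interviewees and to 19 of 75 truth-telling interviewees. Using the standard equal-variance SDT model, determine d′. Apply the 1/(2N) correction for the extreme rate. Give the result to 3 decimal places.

The hit rate is 128/128 = 1, so apply the 1/(2N) correction: H → 1 − 1/(2·128) = 0.99609.
z(H) = z(0.99609) = 2.6597
z(FA) = z(0.25333) = -0.6640
d' = 2.6597 − (-0.6640) = 3.3237

d′ = 3.324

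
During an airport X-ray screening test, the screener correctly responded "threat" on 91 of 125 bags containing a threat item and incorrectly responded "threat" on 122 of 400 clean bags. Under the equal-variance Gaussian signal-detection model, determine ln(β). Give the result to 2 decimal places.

ln β = -0.05

H = 91/125 = 0.7280
FA = 122/400 = 0.3050
z(H) = 0.607
z(FA) = -0.510
ln β = −½·[z(H)² − z(FA)²] = −0.5 × (0.368 − 0.260) = -0.054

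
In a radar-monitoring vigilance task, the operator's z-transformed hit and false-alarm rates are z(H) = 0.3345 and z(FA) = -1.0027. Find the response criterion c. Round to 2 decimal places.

c = −½·[z(H) + z(FA)] = −½·(0.3345 + (-1.0027)) = 0.3341
c > 0: the operator has a conservative response bias.

c = 0.33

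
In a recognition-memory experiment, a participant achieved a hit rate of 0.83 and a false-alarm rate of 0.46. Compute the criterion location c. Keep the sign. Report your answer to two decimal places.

z(H) = 0.9542
z(FA) = -0.1004
c = −½·[z(H) + z(FA)] = −0.5 × (0.9542 + (-0.1004)) = -0.4269
c < 0: the participant has a liberal response bias.

c = -0.43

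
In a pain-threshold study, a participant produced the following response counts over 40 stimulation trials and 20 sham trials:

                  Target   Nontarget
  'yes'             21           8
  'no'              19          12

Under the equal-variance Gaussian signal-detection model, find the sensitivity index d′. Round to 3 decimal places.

H = 21/40 = 0.5250
FA = 8/20 = 0.4000
Φ⁻¹(H) = Φ⁻¹(0.5250) = 0.0627
Φ⁻¹(FA) = Φ⁻¹(0.4000) = -0.2533
d' = z(H) − z(FA) = 0.0627 − (-0.2533) = 0.3160

d′ = 0.316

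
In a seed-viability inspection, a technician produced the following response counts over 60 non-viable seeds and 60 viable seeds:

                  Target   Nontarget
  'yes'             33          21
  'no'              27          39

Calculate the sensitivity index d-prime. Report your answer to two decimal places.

d-prime = 0.51

H = 33/60 = 0.5500
FA = 21/60 = 0.3500
z(H) = z(0.5500) = 0.1257
z(FA) = z(0.3500) = -0.3853
d' = z(H) − z(FA) = 0.1257 − (-0.3853) = 0.5110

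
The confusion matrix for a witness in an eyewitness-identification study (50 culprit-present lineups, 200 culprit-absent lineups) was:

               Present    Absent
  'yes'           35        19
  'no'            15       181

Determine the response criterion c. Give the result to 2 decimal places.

H = 35/50 = 0.7000
FA = 19/200 = 0.0950
z(H) = z(0.7000) = 0.5244
z(FA) = z(0.0950) = -1.3106
c = −½·[z(H) + z(FA)] = −0.5 × (0.5244 + (-1.3106)) = 0.3931
c > 0: the witness has a conservative response bias.

c = 0.39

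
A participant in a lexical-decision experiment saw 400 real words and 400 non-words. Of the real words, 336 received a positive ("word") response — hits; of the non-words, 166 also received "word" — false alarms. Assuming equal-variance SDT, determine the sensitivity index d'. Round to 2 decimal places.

H = 336/400 = 0.8400
FA = 166/400 = 0.4150
z(H) = z(0.8400) = 0.994
z(FA) = z(0.4150) = -0.215
d' = z(H) − z(FA) = 0.994 − (-0.215) = 1.209

d' = 1.21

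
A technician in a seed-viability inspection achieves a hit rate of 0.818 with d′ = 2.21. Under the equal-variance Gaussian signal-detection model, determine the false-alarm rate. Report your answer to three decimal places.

z(hit rate) = z(0.818) = 0.9078
z(FA) = z(H) − d' = 0.9078 − 2.21 = -1.3022
false-alarm rate = Φ(-1.3022) = 0.0964

false-alarm rate = 0.096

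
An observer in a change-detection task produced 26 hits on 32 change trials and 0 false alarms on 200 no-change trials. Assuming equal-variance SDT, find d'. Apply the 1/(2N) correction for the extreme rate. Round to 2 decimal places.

The false-alarm rate is 0/200 = 0, so apply the 1/(2N) correction: FA → 1/(2·200) = 0.00250.
z(H) = z(0.81250) = 0.887
z(FA) = z(0.00250) = -2.807
d' = 0.887 − (-2.807) = 3.694

d' = 3.69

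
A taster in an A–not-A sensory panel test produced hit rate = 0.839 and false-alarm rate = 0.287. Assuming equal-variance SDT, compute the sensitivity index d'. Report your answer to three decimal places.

z(H) = z(0.839) = 0.9904
z(FA) = z(0.287) = -0.5622
d' = z(H) − z(FA) = 0.9904 − (-0.5622) = 1.5526

d' = 1.553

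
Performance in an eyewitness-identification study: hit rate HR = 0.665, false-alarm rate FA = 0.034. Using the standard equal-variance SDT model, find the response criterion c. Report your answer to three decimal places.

c = 0.699

Φ⁻¹(0.665) = 0.4261, Φ⁻¹(0.034) = -1.8250
c = −½·[z(H) + z(FA)] = −0.5 × (0.4261 + (-1.8250)) = 0.69945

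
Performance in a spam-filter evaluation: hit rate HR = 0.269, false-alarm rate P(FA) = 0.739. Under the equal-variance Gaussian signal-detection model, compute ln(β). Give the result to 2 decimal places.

ln β = 0.02

z(H) = z(0.269) = -0.616
z(FA) = z(0.739) = 0.640
ln β = −½·[z(H)² − z(FA)²] = −0.5 × (0.379 − 0.410) = 0.0155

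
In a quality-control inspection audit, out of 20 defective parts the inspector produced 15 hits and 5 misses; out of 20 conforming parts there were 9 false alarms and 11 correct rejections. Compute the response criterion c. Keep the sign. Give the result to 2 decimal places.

c = -0.27

H = 15/20 = 0.7500
FA = 9/20 = 0.4500
z(0.7500) = 0.674, z(0.4500) = -0.126
c = −½·[z(H) + z(FA)] = −0.5 × (0.674 + (-0.126)) = -0.274
c < 0: the inspector has a liberal response bias.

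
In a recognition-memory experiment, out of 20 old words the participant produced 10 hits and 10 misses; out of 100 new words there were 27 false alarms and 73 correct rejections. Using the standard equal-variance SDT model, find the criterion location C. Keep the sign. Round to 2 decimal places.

H = 10/20 = 0.5000
FA = 27/100 = 0.2700
z(H) = z(0.5000) = 0.0000
z(FA) = z(0.2700) = -0.6128
c = −½·[z(H) + z(FA)] = −0.5 × (0.0000 + (-0.6128)) = 0.3064

C = 0.31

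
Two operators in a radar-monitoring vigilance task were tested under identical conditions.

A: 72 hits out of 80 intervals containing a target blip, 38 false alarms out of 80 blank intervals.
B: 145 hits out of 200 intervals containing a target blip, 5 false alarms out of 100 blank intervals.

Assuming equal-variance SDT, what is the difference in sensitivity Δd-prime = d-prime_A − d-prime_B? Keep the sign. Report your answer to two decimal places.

A: z(0.9000) = 1.282, z(0.4750) = -0.063, d' = 1.345
B: z(0.7250) = 0.598, z(0.0500) = -1.645, d' = 2.243
Δd' = d'_A − d'_B = 1.345 − 2.243 = -0.898
B has the higher sensitivity.

Δd-prime = -0.90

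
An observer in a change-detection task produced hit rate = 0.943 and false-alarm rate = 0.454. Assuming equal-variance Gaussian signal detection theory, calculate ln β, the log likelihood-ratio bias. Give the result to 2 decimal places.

z(0.943) = 1.580, z(0.454) = -0.116
ln β = −½·[z(H)² − z(FA)²] = −0.5 × (2.496 − 0.013) = -1.2415

ln β = -1.24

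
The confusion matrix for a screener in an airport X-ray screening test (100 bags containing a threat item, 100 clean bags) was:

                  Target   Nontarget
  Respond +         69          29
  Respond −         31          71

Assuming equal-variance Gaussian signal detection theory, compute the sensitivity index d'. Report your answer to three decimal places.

H = 69/100 = 0.6900
FA = 29/100 = 0.2900
z(0.6900) = 0.4959, z(0.2900) = -0.5534
d' = z(H) − z(FA) = 0.4959 − (-0.5534) = 1.0493

d' = 1.049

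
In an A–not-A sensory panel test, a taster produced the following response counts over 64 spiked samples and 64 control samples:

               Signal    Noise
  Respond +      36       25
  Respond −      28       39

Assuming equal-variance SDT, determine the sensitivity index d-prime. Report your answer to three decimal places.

d-prime = 0.435

H = 36/64 = 0.5625
FA = 25/64 = 0.3906
Φ⁻¹(H) = 0.1573
Φ⁻¹(FA) = -0.2778
d' = z(H) − z(FA) = 0.1573 − (-0.2778) = 0.4351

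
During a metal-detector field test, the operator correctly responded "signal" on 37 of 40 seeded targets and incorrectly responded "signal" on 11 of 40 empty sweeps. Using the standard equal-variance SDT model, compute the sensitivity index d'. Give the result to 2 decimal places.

H = 37/40 = 0.9250
FA = 11/40 = 0.2750
z(H) = z(0.9250) = 1.4395
z(FA) = z(0.2750) = -0.5978
d' = z(H) − z(FA) = 1.4395 − (-0.5978) = 2.0373

d' = 2.04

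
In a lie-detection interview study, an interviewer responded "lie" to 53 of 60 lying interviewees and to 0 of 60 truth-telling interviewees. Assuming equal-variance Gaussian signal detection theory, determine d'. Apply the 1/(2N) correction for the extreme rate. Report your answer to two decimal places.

d' = 3.59

The false-alarm rate is 0/60 = 0, so apply the 1/(2N) correction: FA → 1/(2·60) = 0.00833.
z(H) = z(0.88333) = 1.192
z(FA) = z(0.00833) = -2.394
d' = 1.192 − (-2.394) = 3.586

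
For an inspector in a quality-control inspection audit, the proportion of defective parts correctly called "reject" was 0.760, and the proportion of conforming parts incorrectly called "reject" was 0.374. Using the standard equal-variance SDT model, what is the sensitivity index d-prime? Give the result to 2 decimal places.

d-prime = 1.03

z(H) = z(0.760) = 0.7063
z(FA) = z(0.374) = -0.3213
d' = z(H) − z(FA) = 0.7063 − (-0.3213) = 1.0276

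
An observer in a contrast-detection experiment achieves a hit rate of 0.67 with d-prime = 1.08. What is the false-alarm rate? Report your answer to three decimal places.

false-alarm rate = 0.261

z(hit rate) = z(0.67) = 0.4399
z(FA) = z(H) − d' = 0.4399 − 1.08 = -0.6401
false-alarm rate = Φ(-0.6401) = 0.2611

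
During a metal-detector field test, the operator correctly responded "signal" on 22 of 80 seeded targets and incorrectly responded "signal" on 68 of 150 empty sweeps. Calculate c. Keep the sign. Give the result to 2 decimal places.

c = 0.36

H = 22/80 = 0.2750
FA = 68/150 = 0.4533
z(H) = -0.598
z(FA) = -0.117
c = −½·[z(H) + z(FA)] = −0.5 × (-0.598 + (-0.117)) = 0.3575
c > 0: the operator has a conservative response bias.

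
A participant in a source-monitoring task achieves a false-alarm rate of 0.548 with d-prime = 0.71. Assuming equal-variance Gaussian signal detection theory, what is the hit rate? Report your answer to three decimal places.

z(false-alarm rate) = z(0.548) = 0.1206
z(H) = z(FA) + d' = 0.1206 + 0.71 = 0.8306
hit rate = Φ(0.8306) = 0.7969

hit rate = 0.797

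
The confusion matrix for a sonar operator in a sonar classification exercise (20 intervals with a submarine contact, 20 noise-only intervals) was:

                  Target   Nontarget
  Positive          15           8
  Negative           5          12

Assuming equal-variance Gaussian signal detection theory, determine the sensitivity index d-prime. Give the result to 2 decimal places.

d-prime = 0.93

H = 15/20 = 0.7500
FA = 8/20 = 0.4000
Φ⁻¹(H) = Φ⁻¹(0.7500) = 0.6745
Φ⁻¹(FA) = Φ⁻¹(0.4000) = -0.2533
d' = z(H) − z(FA) = 0.6745 − (-0.2533) = 0.9278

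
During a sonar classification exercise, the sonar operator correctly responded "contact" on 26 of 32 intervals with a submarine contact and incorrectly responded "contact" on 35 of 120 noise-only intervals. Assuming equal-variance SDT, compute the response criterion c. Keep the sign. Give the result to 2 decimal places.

c = -0.17

H = 26/32 = 0.8125
FA = 35/120 = 0.2917
Φ⁻¹(H) = 0.8871
Φ⁻¹(FA) = -0.5484
c = −½·[z(H) + z(FA)] = −0.5 × (0.8871 + (-0.5484)) = -0.16935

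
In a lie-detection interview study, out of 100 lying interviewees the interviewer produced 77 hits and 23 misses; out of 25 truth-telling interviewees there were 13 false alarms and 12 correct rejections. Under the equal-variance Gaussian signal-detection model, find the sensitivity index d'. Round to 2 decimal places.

H = 77/100 = 0.7700
FA = 13/25 = 0.5200
z(0.7700) = 0.739, z(0.5200) = 0.050
d' = z(H) − z(FA) = 0.739 − 0.050 = 0.689

d' = 0.69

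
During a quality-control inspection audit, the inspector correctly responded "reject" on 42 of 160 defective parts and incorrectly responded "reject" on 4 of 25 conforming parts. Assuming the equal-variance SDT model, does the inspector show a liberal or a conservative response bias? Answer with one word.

z(H) = -0.636, z(FA) = -0.994
c = −½·(z(H) + z(FA)) = 0.815
c > 0 → conservative criterion (biased toward responding “no”).

conservative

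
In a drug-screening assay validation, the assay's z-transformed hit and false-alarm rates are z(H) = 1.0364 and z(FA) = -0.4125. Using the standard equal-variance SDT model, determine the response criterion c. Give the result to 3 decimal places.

c = −½·[z(H) + z(FA)] = −½·(1.0364 + (-0.4125)) = -0.31195
c < 0: the assay has a liberal response bias.

c = -0.312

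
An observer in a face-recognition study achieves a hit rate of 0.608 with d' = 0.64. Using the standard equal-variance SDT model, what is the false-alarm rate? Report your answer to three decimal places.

false-alarm rate = 0.357

z(hit rate) = z(0.608) = 0.2741
z(FA) = z(H) − d' = 0.2741 − 0.64 = -0.3659
false-alarm rate = Φ(-0.3659) = 0.3572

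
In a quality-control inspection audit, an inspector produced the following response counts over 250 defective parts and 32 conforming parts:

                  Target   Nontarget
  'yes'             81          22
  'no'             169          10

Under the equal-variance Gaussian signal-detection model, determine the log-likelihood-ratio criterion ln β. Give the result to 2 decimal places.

H = 81/250 = 0.3240
FA = 22/32 = 0.6875
Φ⁻¹(H) = Φ⁻¹(0.3240) = -0.457
Φ⁻¹(FA) = Φ⁻¹(0.6875) = 0.489
ln β = −½·[z(H)² − z(FA)²] = −0.5 × (0.209 − 0.239) = 0.015

ln β = 0.02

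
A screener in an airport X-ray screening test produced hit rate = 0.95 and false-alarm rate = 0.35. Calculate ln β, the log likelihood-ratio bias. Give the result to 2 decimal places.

ln β = -1.28

Φ⁻¹(0.95) = 1.645, Φ⁻¹(0.35) = -0.385
ln β = −½·[z(H)² − z(FA)²] = −0.5 × (2.706 − 0.148) = -1.279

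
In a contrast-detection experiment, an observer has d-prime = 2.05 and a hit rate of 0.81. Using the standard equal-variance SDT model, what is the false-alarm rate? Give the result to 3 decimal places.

false-alarm rate = 0.121

z(hit rate) = z(0.81) = 0.8779
z(FA) = z(H) − d' = 0.8779 − 2.05 = -1.1721
false-alarm rate = Φ(-1.1721) = 0.1206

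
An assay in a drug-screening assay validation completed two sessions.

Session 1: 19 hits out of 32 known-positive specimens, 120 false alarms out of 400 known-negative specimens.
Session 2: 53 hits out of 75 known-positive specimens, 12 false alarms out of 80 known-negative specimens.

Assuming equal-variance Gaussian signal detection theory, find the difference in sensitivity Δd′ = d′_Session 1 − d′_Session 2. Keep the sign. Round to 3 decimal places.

Δd′ = -0.819

Session 1: z(0.5938) = 0.2373, z(0.3000) = -0.5244, d' = 0.7617
Session 2: z(0.7067) = 0.5438, z(0.1500) = -1.0364, d' = 1.5802
Δd' = d'_Session 1 − d'_Session 2 = 0.7617 − 1.5802 = -0.8185
Session 2 has the higher sensitivity.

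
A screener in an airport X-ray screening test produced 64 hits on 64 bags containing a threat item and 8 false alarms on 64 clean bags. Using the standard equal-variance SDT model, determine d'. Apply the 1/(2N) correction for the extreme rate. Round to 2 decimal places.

d' = 3.57

The hit rate is 64/64 = 1, so apply the 1/(2N) correction: H → 1 − 1/(2·64) = 0.99219.
z(H) = z(0.99219) = 2.418
z(FA) = z(0.12500) = -1.150
d' = 2.418 − (-1.150) = 3.568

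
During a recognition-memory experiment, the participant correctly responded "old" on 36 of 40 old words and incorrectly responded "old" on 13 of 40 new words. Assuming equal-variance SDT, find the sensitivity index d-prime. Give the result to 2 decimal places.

H = 36/40 = 0.9000
FA = 13/40 = 0.3250
Φ⁻¹(H) = 1.282
Φ⁻¹(FA) = -0.454
d' = z(H) − z(FA) = 1.282 − (-0.454) = 1.736

d-prime = 1.74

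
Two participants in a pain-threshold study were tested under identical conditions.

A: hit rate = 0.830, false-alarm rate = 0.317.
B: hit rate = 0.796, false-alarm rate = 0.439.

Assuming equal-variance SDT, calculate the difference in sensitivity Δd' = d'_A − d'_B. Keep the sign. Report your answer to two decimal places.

A: z(0.830) = 0.954, z(0.317) = -0.476, d' = 1.430
B: z(0.796) = 0.827, z(0.439) = -0.154, d' = 0.981
Δd' = d'_A − d'_B = 1.430 − 0.981 = 0.449
A has the higher sensitivity.

Δd' = 0.45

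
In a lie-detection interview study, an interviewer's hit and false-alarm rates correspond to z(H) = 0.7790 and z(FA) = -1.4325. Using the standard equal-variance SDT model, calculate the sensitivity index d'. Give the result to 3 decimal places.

d' = 2.212

d' = z(H) − z(FA) = 0.7790 − (-1.4325) = 2.2115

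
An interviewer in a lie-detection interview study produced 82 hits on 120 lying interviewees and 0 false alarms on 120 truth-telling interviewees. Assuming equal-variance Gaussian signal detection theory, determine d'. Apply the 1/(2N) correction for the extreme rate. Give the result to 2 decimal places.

d' = 3.12

The false-alarm rate is 0/120 = 0, so apply the 1/(2N) correction: FA → 1/(2·120) = 0.00417.
z(H) = z(0.68333) = 0.477
z(FA) = z(0.00417) = -2.638
d' = 0.477 − (-2.638) = 3.115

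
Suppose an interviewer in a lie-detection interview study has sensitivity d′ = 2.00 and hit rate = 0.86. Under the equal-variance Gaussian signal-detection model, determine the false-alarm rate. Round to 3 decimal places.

false-alarm rate = 0.179

z(hit rate) = z(0.86) = 1.0803
z(FA) = z(H) − d' = 1.0803 − 2.00 = -0.9197
false-alarm rate = Φ(-0.9197) = 0.1789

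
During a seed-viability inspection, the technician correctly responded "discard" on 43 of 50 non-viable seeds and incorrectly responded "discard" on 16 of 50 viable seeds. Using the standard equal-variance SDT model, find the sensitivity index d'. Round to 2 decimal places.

H = 43/50 = 0.8600
FA = 16/50 = 0.3200
Φ⁻¹(0.8600) = 1.0803, Φ⁻¹(0.3200) = -0.4677
d' = z(H) − z(FA) = 1.0803 − (-0.4677) = 1.5480

d' = 1.55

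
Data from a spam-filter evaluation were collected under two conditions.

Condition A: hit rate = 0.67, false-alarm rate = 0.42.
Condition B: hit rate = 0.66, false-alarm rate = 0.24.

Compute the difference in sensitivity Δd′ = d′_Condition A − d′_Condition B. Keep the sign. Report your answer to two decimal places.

Condition A: z(0.67) = 0.440, z(0.42) = -0.202, d' = 0.642
Condition B: z(0.66) = 0.412, z(0.24) = -0.706, d' = 1.118
Δd' = d'_Condition A − d'_Condition B = 0.642 − 1.118 = -0.476
Condition B has the higher sensitivity.

Δd′ = -0.48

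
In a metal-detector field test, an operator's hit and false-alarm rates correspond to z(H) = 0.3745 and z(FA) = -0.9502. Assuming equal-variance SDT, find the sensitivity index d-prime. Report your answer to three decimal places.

d-prime = 1.325

d' = z(H) − z(FA) = 0.3745 − (-0.9502) = 1.3247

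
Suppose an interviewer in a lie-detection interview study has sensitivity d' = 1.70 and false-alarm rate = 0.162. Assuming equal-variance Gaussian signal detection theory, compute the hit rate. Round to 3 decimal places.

z(false-alarm rate) = z(0.162) = -0.9863
z(H) = z(FA) + d' = -0.9863 + 1.70 = 0.7137
hit rate = Φ(0.7137) = 0.7623

hit rate = 0.762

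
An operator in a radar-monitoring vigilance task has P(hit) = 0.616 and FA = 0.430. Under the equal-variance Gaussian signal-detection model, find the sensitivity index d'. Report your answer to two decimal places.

z(H) = 0.295
z(FA) = -0.176
d' = z(H) − z(FA) = 0.295 − (-0.176) = 0.471

d' = 0.47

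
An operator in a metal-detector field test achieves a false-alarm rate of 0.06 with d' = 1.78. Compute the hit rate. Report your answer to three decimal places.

hit rate = 0.589

z(false-alarm rate) = z(0.06) = -1.5548
z(H) = z(FA) + d' = -1.5548 + 1.78 = 0.2252
hit rate = Φ(0.2252) = 0.5891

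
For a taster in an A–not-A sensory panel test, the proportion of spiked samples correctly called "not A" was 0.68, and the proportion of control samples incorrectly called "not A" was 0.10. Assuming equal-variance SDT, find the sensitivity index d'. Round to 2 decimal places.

z(0.68) = 0.4677, z(0.10) = -1.2816
d' = z(H) − z(FA) = 0.4677 − (-1.2816) = 1.7493

d' = 1.75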